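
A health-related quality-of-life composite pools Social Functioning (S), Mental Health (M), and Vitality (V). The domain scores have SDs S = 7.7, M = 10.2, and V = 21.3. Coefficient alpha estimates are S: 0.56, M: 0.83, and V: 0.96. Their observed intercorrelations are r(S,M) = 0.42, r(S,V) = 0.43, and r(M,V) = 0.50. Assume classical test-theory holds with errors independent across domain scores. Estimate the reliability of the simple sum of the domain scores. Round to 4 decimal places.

0.9405

Var(S+M+V) = 7.7² + 10.2² + 21.3² + 2·[7.7·10.2·0.42 + 7.7·21.3·0.43 + 10.2·21.3·0.50] = 617.02 + 424.282 = 1041.3.
Under uncorrelated errors the observed covariances equal the true-score covariances, so only the own-variance terms attenuate.
True-score variance = [7.7²·0.56 + 10.2²·0.83 + 21.3²·0.96] + 424.282 = 555.098 + 424.282 = 979.38.
Reliability = 979.38 / 1041.3 = 0.9405.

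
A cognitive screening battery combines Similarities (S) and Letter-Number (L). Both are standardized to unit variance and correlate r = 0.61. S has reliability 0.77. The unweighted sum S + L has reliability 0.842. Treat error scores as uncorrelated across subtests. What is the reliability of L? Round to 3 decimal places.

Var(S+L) = 2 + 2·0.61 = 3.220.
True-score variance = ρ_S + ρ_L + 2·0.61, so 0.842 = (0.77 + ρ_L + 1.22) / 3.220.
ρ_L = 0.842·3.220 − 0.77 − 1.22 = 0.721.

0.721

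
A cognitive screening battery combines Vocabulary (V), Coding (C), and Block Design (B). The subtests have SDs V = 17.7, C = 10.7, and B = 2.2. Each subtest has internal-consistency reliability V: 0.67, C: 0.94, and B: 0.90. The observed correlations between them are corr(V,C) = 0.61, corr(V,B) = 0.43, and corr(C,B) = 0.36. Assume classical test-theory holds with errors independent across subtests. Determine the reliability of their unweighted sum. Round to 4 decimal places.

0.8449

Var(V+C+B) = 17.7² + 10.7² + 2.2² + 2·[17.7·10.7·0.61 + 17.7·2.2·0.43 + 10.7·2.2·0.36] = 432.62 + 281.493 = 714.113.
With uncorrelated errors the cross-covariances are all true-score covariance, so they carry over unchanged; only the diagonal terms shrink to ρᵢσᵢ².
True-score variance = [17.7²·0.67 + 10.7²·0.94 + 2.2²·0.90] + 281.493 = 321.881 + 281.493 = 603.374.
Reliability = 603.374 / 714.113 = 0.8449.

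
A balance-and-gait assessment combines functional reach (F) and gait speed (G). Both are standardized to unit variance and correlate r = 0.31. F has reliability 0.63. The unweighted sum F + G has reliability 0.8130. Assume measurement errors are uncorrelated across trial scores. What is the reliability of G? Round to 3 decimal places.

0.880

Var(F+G) = 2 + 2·0.31 = 2.620.
True-score variance = ρ_F + ρ_G + 2·0.31, so 0.8130 = (0.63 + ρ_G + 0.62) / 2.620.
ρ_G = 0.8130·2.620 − 0.63 − 0.62 = 0.880.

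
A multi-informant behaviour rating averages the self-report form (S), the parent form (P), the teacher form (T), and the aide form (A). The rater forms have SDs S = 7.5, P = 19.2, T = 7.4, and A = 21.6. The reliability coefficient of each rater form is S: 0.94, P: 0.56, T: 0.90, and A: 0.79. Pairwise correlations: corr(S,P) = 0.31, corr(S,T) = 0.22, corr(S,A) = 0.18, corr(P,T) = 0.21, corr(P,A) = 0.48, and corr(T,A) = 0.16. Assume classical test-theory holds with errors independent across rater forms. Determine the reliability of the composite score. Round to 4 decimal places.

0.8347

Var(S+P+T+A) = 7.5² + 19.2² + 7.4² + 21.6² + 2·[7.5·19.2·0.31 + 7.5·7.4·0.22 + 7.5·21.6·0.18 + 19.2·7.4·0.21 + 19.2·21.6·0.48 + 7.4·21.6·0.16] = 946.21 + 680.974 = 1627.18.
With uncorrelated errors the cross-covariances are all true-score covariance, so they carry over unchanged; only the diagonal terms shrink to ρᵢσᵢ².
True-score variance = [7.5²·0.94 + 19.2²·0.56 + 7.4²·0.90 + 21.6²·0.79] + 680.974 = 677.18 + 680.974 = 1358.15.
Reliability = 1358.15 / 1627.18 = 0.8347.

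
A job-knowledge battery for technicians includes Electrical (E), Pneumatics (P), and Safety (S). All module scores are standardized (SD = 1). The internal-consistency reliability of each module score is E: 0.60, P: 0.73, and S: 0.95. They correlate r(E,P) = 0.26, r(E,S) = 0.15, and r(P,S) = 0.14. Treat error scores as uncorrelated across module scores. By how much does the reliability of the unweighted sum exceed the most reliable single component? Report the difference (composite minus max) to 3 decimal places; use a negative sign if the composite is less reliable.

-0.126

Var(sum) = 3 + 1.1 = 4.1; true-score variance = 2.28 + 1.1 = 3.38; composite reliability = 0.8244.
Max component reliability = 0.9500.
Difference = 0.8244 − 0.9500 = -0.126.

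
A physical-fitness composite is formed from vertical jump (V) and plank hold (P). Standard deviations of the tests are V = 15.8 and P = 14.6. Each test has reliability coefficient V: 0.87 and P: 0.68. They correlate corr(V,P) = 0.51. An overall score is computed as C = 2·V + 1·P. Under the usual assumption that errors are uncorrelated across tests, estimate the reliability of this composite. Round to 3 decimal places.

Var(C) = 2²·15.8² + 14.6² + 2·[2·15.8·14.6·0.51] = 1211.72 + 470.587 = 1682.31.
Under uncorrelated errors the observed covariances equal the true-score covariances, so only the own-variance terms attenuate.
True-score variance = [2²·15.8²·0.87 + 14.6²·0.68] + 470.587 = 1013.7 + 470.587 = 1484.28.
Reliability = 1484.28 / 1682.31 = 0.882.

0.882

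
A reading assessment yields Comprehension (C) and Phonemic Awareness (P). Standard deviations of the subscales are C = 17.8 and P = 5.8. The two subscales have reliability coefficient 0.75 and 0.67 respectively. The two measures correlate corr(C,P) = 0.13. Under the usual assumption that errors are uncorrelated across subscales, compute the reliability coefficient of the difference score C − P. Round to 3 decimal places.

0.721

Var(C−P) = 17.8² + 5.8² − 2·17.8·5.8·0.13 = 350.48 − 26.8424 = 323.638.
With uncorrelated errors the cross-covariances are all true-score covariance, so they carry over unchanged; only the diagonal terms shrink to ρᵢσᵢ².
True-score variance = [17.8²·0.75 + 5.8²·0.67] − 26.8424 = 260.169 − 26.8424 = 233.326.
Reliability = 233.326 / 323.638 = 0.721.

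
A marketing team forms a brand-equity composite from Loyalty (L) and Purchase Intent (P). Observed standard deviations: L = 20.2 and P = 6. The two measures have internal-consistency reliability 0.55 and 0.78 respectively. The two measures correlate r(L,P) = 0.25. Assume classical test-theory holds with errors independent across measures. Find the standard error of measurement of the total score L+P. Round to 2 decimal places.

Var(total) = 444.04 + 60.6 = 504.64.
True-score variance = 252.502 + 60.6 = 313.102, so reliability = 0.6204.
Error variance = 504.64 − 313.102 = 191.538; SEM = √191.538 = 13.84.

13.84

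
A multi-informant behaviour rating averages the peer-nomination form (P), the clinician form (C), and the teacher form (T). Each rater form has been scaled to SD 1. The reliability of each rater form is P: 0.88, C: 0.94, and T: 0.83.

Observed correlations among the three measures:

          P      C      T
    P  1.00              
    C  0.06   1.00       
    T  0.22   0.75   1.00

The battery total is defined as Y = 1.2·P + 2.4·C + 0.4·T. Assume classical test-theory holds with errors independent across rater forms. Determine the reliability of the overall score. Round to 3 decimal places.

Var(Y) = 1.2² + 2.4² + 0.4² + 2·[2.88·0.06 + 0.48·0.22 + 0.96·0.75] = 7.36 + 1.9968 = 9.3568.
Under uncorrelated errors the observed covariances equal the true-score covariances, so only the own-variance terms attenuate.
True-score variance = [1.2²·0.88 + 2.4²·0.94 + 0.4²·0.83] + 1.9968 = 6.8144 + 1.9968 = 8.8112.
Reliability = 8.8112 / 9.3568 = 0.942.

0.942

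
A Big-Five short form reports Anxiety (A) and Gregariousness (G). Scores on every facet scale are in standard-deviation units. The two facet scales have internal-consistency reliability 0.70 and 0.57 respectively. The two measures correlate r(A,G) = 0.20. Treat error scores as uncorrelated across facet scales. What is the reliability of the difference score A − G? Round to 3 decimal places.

Var(A−G) = 1 + 1 − 2·0.20 = 2 − 0.4 = 1.6.
Because errors are independent across components, Cov(Tᵢ,Tⱼ) = Cov(Xᵢ,Xⱼ); the off-diagonal part of the true-score variance is the same as above.
True-score variance = [0.70 + 0.57] − 0.4 = 1.27 − 0.4 = 0.87.
Reliability = 0.87 / 1.6 = 0.544.

0.544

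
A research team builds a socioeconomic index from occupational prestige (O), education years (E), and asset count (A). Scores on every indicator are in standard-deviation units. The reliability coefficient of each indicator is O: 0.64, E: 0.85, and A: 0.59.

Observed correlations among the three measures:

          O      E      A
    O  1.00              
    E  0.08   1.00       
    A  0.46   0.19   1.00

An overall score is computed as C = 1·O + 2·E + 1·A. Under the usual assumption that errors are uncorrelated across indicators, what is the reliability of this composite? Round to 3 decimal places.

0.829

Var(C) = 1 + 2² + 1 + 2·[2·0.08 + 0.46 + 2·0.19] = 6 + 2 = 8.
With uncorrelated errors the cross-covariances are all true-score covariance, so they carry over unchanged; only the diagonal terms shrink to ρᵢσᵢ².
True-score variance = [0.64 + 2²·0.85 + 0.59] + 2 = 4.63 + 2 = 6.63.
Reliability = 6.63 / 8 = 0.829.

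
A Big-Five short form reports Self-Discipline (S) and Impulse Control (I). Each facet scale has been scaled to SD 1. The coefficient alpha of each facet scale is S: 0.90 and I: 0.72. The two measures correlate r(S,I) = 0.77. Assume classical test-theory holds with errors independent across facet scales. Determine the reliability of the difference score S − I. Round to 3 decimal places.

Var(S−I) = 1 + 1 − 2·0.77 = 2 − 1.54 = 0.46.
With uncorrelated errors the cross-covariances are all true-score covariance, so they carry over unchanged; only the diagonal terms shrink to ρᵢσᵢ².
True-score variance = [0.90 + 0.72] − 1.54 = 1.62 − 1.54 = 0.08.
Reliability = 0.08 / 0.46 = 0.174.

0.174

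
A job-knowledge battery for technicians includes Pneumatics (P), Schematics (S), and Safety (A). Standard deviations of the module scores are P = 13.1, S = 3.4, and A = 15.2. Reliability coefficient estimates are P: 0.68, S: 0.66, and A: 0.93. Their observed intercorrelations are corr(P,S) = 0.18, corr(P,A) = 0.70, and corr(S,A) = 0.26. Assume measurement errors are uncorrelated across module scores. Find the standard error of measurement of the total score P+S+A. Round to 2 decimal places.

Var(total) = 414.21 + 321.676 = 735.886.
True-score variance = 339.192 + 321.676 = 660.868, so reliability = 0.8981.
Error variance = 735.886 − 660.868 = 75.0184; SEM = √75.0184 = 8.66.

8.66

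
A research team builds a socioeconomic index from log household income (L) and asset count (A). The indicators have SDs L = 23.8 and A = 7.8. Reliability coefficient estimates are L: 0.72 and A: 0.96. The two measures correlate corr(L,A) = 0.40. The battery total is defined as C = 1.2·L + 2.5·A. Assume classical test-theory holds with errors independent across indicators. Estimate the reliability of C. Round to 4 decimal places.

0.8516

Var(C) = 1.2²·23.8² + 2.5²·7.8² + 2·[3·23.8·7.8·0.40] = 1195.92 + 445.536 = 1641.46.
With uncorrelated errors the cross-covariances are all true-score covariance, so they carry over unchanged; only the diagonal terms shrink to ρᵢσᵢ².
True-score variance = [1.2²·23.8²·0.72 + 2.5²·7.8²·0.96] + 445.536 = 952.325 + 445.536 = 1397.86.
Reliability = 1397.86 / 1641.46 = 0.8516.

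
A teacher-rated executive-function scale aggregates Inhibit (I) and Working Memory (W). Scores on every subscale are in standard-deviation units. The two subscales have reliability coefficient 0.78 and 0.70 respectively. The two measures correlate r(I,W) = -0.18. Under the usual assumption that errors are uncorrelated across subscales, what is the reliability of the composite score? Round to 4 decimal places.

0.6829

Var(I+W) = 2 + 2·[(-0.18)] = 2 − 0.36 = 1.64.
Under uncorrelated errors the observed covariances equal the true-score covariances, so only the own-variance terms attenuate.
True-score variance = [0.78 + 0.70] − 0.36 = 1.48 − 0.36 = 1.12.
Reliability = 1.12 / 1.64 = 0.6829.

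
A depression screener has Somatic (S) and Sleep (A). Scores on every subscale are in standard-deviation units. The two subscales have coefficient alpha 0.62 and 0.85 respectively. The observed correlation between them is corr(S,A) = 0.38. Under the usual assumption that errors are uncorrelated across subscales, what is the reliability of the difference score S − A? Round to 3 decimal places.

Var(S−A) = 1 + 1 − 2·0.38 = 2 − 0.76 = 1.24.
With uncorrelated errors the cross-covariances are all true-score covariance, so they carry over unchanged; only the diagonal terms shrink to ρᵢσᵢ².
True-score variance = [0.62 + 0.85] − 0.76 = 1.47 − 0.76 = 0.71.
Reliability = 0.71 / 1.24 = 0.573.

0.573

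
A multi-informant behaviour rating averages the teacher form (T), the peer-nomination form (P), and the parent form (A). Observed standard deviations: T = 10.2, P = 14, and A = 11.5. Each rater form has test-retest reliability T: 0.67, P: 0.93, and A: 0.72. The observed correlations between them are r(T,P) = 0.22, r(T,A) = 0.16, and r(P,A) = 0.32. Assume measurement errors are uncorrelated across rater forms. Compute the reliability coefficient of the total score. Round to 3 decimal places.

0.866

Var(T+P+A) = 10.2² + 14² + 11.5² + 2·[10.2·14·0.22 + 10.2·11.5·0.16 + 14·11.5·0.32] = 432.29 + 203.408 = 635.698.
Because errors are independent across components, Cov(Tᵢ,Tⱼ) = Cov(Xᵢ,Xⱼ); the off-diagonal part of the true-score variance is the same as above.
True-score variance = [10.2²·0.67 + 14²·0.93 + 11.5²·0.72] + 203.408 = 347.207 + 203.408 = 550.615.
Reliability = 550.615 / 635.698 = 0.866.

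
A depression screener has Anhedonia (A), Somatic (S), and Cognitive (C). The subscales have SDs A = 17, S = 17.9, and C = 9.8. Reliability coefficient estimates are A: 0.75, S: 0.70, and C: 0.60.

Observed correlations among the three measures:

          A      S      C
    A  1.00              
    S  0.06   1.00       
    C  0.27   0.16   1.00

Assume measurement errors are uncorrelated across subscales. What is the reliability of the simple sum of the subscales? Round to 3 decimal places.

0.767

Var(A+S+C) = 17² + 17.9² + 9.8² + 2·[17·17.9·0.06 + 17·9.8·0.27 + 17.9·9.8·0.16] = 705.45 + 182.614 = 888.064.
Under uncorrelated errors the observed covariances equal the true-score covariances, so only the own-variance terms attenuate.
True-score variance = [17²·0.75 + 17.9²·0.70 + 9.8²·0.60] + 182.614 = 498.661 + 182.614 = 681.275.
Reliability = 681.275 / 888.064 = 0.767.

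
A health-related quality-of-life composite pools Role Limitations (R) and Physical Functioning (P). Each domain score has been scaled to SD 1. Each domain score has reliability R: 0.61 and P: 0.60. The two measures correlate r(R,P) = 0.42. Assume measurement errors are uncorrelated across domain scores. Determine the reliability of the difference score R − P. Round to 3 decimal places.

0.319

Var(R−P) = 1 + 1 − 2·0.42 = 2 − 0.84 = 1.16.
With uncorrelated errors the cross-covariances are all true-score covariance, so they carry over unchanged; only the diagonal terms shrink to ρᵢσᵢ².
True-score variance = [0.61 + 0.60] − 0.84 = 1.21 − 0.84 = 0.37.
Reliability = 0.37 / 1.16 = 0.319.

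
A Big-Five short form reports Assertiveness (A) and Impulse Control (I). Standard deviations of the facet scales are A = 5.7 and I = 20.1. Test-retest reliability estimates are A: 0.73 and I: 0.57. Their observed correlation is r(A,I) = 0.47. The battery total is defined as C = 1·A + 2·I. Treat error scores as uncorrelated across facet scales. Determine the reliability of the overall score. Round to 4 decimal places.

0.6225

Var(C) = 5.7² + 2²·20.1² + 2·[2·5.7·20.1·0.47] = 1648.53 + 215.392 = 1863.92.
Under uncorrelated errors the observed covariances equal the true-score covariances, so only the own-variance terms attenuate.
True-score variance = [5.7²·0.73 + 2²·20.1²·0.57] + 215.392 = 944.861 + 215.392 = 1160.25.
Reliability = 1160.25 / 1863.92 = 0.6225.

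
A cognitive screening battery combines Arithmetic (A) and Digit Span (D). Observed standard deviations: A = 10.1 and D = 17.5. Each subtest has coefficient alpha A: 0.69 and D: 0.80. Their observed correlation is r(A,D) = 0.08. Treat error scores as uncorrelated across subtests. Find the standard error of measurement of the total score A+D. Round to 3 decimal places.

Var(total) = 408.26 + 28.28 = 436.54.
True-score variance = 315.387 + 28.28 = 343.667, so reliability = 0.7873.
Error variance = 436.54 − 343.667 = 92.8731; SEM = √92.8731 = 9.637.

9.637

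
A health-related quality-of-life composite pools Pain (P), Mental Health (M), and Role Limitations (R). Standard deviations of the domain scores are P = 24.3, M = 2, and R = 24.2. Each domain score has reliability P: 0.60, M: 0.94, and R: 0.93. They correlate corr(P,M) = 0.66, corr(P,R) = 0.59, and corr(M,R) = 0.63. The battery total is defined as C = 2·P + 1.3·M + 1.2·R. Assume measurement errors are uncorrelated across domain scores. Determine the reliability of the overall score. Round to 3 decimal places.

Var(C) = 2²·24.3² + 1.3²·2² + 1.2²·24.2² + 2·[2.6·24.3·2·0.66 + 2.4·24.3·24.2·0.59 + 1.56·2·24.2·0.63] = 3212.04 + 1927.32 = 5139.36.
With uncorrelated errors the cross-covariances are all true-score covariance, so they carry over unchanged; only the diagonal terms shrink to ρᵢσᵢ².
True-score variance = [2²·24.3²·0.60 + 1.3²·2²·0.94 + 1.2²·24.2²·0.93] + 1927.32 = 2207.82 + 1927.32 = 4135.14.
Reliability = 4135.14 / 5139.36 = 0.805.

0.805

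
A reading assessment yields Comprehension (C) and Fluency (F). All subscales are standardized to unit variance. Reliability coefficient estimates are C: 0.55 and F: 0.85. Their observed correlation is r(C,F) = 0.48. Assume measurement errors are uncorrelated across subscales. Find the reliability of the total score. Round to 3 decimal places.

Var(C+F) = 2 + 2·[0.48] = 2 + 0.96 = 2.96.
With uncorrelated errors the cross-covariances are all true-score covariance, so they carry over unchanged; only the diagonal terms shrink to ρᵢσᵢ².
True-score variance = [0.55 + 0.85] + 0.96 = 1.4 + 0.96 = 2.36.
Reliability = 2.36 / 2.96 = 0.797.

0.797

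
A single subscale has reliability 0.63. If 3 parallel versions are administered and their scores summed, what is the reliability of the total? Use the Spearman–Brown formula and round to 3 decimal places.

ρ_k = kρ / (1 + (k−1)ρ) = 3·0.63 / (1 + 2·0.63) = 1.890 / 2.260 = 0.836.

0.836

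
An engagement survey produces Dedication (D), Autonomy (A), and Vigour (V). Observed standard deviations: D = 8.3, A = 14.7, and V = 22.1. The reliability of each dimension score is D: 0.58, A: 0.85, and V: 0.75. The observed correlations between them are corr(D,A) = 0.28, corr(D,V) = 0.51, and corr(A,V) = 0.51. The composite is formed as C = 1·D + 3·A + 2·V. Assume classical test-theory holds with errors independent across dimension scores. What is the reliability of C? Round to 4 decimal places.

0.8762

Var(C) = 8.3² + 3²·14.7² + 2²·22.1² + 2·[3·8.3·14.7·0.28 + 2·8.3·22.1·0.51 + 6·14.7·22.1·0.51] = 3967.34 + 2567.38 = 6534.72.
Under uncorrelated errors the observed covariances equal the true-score covariances, so only the own-variance terms attenuate.
True-score variance = [8.3²·0.58 + 3²·14.7²·0.85 + 2²·22.1²·0.75] + 2567.38 = 3158.27 + 2567.38 = 5725.65.
Reliability = 5725.65 / 6534.72 = 0.8762.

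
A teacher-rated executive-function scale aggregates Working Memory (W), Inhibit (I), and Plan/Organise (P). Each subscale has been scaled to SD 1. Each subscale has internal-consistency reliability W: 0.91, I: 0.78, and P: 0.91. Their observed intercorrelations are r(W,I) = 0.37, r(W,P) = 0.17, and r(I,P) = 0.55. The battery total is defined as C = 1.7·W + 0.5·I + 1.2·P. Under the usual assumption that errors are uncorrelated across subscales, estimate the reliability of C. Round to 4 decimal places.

0.9322

Var(C) = 1.7² + 0.5² + 1.2² + 2·[0.85·0.37 + 2.04·0.17 + 0.6·0.55] = 4.58 + 1.9826 = 6.5626.
With uncorrelated errors the cross-covariances are all true-score covariance, so they carry over unchanged; only the diagonal terms shrink to ρᵢσᵢ².
True-score variance = [1.7²·0.91 + 0.5²·0.78 + 1.2²·0.91] + 1.9826 = 4.1353 + 1.9826 = 6.1179.
Reliability = 6.1179 / 6.5626 = 0.9322.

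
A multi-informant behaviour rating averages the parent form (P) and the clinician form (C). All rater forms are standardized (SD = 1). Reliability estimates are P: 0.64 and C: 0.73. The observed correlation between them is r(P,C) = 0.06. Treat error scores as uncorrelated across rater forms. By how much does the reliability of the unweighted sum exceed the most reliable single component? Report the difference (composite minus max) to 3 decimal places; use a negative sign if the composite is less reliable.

-0.027

Var(sum) = 2 + 0.12 = 2.12; true-score variance = 1.37 + 0.12 = 1.49; composite reliability = 0.7028.
Max component reliability = 0.7300.
Difference = 0.7028 − 0.7300 = -0.027.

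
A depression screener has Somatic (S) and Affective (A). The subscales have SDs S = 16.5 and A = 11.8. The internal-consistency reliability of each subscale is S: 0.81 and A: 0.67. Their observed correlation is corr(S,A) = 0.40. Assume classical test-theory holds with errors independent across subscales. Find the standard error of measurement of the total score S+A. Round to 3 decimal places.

Var(total) = 411.49 + 155.76 = 567.25.
True-score variance = 313.813 + 155.76 = 469.573, so reliability = 0.8278.
Error variance = 567.25 − 469.573 = 97.6767; SEM = √97.6767 = 9.883.

9.883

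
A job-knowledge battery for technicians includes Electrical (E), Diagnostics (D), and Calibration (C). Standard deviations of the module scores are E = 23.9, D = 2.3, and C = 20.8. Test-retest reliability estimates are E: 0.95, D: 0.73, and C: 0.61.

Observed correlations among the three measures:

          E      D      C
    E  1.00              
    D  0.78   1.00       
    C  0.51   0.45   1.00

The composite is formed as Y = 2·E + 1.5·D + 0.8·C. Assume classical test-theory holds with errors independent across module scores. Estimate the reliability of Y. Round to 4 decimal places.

0.9390

Var(Y) = 2²·23.9² + 1.5²·2.3² + 0.8²·20.8² + 2·[3·23.9·2.3·0.78 + 1.6·23.9·20.8·0.51 + 1.2·2.3·20.8·0.45] = 2573.63 + 1120.23 = 3693.86.
With uncorrelated errors the cross-covariances are all true-score covariance, so they carry over unchanged; only the diagonal terms shrink to ρᵢσᵢ².
True-score variance = [2²·23.9²·0.95 + 1.5²·2.3²·0.73 + 0.8²·20.8²·0.61] + 1120.23 = 2348.19 + 1120.23 = 3468.42.
Reliability = 3468.42 / 3693.86 = 0.9390.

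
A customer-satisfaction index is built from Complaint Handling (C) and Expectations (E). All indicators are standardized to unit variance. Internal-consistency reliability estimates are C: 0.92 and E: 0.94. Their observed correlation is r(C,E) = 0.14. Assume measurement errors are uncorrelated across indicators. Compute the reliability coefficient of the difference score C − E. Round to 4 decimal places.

0.9186

Var(C−E) = 1 + 1 − 2·0.14 = 2 − 0.28 = 1.72.
Because errors are independent across components, Cov(Tᵢ,Tⱼ) = Cov(Xᵢ,Xⱼ); the off-diagonal part of the true-score variance is the same as above.
True-score variance = [0.92 + 0.94] − 0.28 = 1.86 − 0.28 = 1.58.
Reliability = 1.58 / 1.72 = 0.9186.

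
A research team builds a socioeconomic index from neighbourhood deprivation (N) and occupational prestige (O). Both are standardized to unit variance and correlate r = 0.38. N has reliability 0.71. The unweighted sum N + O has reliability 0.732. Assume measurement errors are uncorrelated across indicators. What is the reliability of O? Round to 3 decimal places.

0.550

Var(N+O) = 2 + 2·0.38 = 2.760.
True-score variance = ρ_N + ρ_O + 2·0.38, so 0.732 = (0.71 + ρ_O + 0.76) / 2.760.
ρ_O = 0.732·2.760 − 0.71 − 0.76 = 0.550.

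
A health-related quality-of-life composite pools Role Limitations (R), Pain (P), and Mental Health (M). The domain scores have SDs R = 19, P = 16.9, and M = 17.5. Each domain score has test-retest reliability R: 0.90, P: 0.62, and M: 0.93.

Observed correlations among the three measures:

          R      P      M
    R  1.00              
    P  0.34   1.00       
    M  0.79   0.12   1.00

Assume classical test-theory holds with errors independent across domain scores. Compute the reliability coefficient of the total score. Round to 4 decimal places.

0.9060

Var(R+P+M) = 19² + 16.9² + 17.5² + 2·[19·16.9·0.34 + 19·17.5·0.79 + 16.9·17.5·0.12] = 952.86 + 814.678 = 1767.54.
Under uncorrelated errors the observed covariances equal the true-score covariances, so only the own-variance terms attenuate.
True-score variance = [19²·0.90 + 16.9²·0.62 + 17.5²·0.93] + 814.678 = 786.791 + 814.678 = 1601.47.
Reliability = 1601.47 / 1767.54 = 0.9060.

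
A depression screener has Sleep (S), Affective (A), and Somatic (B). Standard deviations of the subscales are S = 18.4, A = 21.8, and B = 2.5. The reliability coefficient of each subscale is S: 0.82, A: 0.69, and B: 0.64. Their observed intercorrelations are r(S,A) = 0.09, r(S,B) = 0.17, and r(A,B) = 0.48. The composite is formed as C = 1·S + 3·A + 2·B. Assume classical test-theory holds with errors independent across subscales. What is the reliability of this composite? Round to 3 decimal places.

0.732

Var(C) = 18.4² + 3²·21.8² + 2²·2.5² + 2·[3·18.4·21.8·0.09 + 2·18.4·2.5·0.17 + 6·21.8·2.5·0.48] = 4640.72 + 561.805 = 5202.52.
Because errors are independent across components, Cov(Tᵢ,Tⱼ) = Cov(Xᵢ,Xⱼ); the off-diagonal part of the true-score variance is the same as above.
True-score variance = [18.4²·0.82 + 3²·21.8²·0.69 + 2²·2.5²·0.64] + 561.805 = 3244.86 + 561.805 = 3806.66.
Reliability = 3806.66 / 5202.52 = 0.732.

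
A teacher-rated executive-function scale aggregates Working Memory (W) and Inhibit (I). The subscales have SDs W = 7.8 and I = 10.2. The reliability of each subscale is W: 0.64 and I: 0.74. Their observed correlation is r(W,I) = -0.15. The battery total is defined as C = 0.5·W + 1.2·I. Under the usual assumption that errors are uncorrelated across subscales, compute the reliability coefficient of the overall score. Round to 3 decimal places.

0.705

Var(C) = 0.5²·7.8² + 1.2²·10.2² + 2·[0.6·7.8·10.2·(-0.15)] = 165.028 − 14.3208 = 150.707.
Because errors are independent across components, Cov(Tᵢ,Tⱼ) = Cov(Xᵢ,Xⱼ); the off-diagonal part of the true-score variance is the same as above.
True-score variance = [0.5²·7.8²·0.64 + 1.2²·10.2²·0.74] − 14.3208 = 120.599 − 14.3208 = 106.279.
Reliability = 106.279 / 150.707 = 0.705.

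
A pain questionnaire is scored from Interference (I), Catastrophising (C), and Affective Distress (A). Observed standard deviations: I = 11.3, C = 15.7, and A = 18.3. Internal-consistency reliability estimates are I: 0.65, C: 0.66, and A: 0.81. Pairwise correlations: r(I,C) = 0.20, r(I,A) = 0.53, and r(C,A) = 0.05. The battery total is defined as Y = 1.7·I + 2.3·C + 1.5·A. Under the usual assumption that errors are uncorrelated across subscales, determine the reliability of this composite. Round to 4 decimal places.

Var(Y) = 1.7²·11.3² + 2.3²·15.7² + 1.5²·18.3² + 2·[3.91·11.3·15.7·0.20 + 2.55·11.3·18.3·0.53 + 3.45·15.7·18.3·0.05] = 2426.46 + 935.545 = 3362.
Because errors are independent across components, Cov(Tᵢ,Tⱼ) = Cov(Xᵢ,Xⱼ); the off-diagonal part of the true-score variance is the same as above.
True-score variance = [1.7²·11.3²·0.65 + 2.3²·15.7²·0.66 + 1.5²·18.3²·0.81] + 935.545 = 1710.8 + 935.545 = 2646.34.
Reliability = 2646.34 / 3362 = 0.7871.

0.7871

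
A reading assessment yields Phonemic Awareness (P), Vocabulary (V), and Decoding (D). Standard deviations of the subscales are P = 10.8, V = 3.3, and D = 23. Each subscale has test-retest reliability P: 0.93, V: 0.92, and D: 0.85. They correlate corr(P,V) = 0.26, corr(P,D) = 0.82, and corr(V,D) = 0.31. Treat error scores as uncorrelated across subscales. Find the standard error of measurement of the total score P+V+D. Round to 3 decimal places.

9.401

Var(total) = 656.53 + 472.967 = 1129.5.
True-score variance = 568.144 + 472.967 = 1041.11, so reliability = 0.9217.
Error variance = 1129.5 − 1041.11 = 88.386; SEM = √88.386 = 9.401.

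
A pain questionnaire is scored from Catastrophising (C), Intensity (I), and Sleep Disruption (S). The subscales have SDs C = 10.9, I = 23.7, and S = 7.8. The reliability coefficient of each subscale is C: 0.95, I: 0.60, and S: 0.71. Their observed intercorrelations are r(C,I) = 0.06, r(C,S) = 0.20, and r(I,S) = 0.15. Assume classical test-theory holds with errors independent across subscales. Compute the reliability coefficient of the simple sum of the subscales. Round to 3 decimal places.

Var(C+I+S) = 10.9² + 23.7² + 7.8² + 2·[10.9·23.7·0.06 + 10.9·7.8·0.20 + 23.7·7.8·0.15] = 741.34 + 120.466 = 861.806.
Under uncorrelated errors the observed covariances equal the true-score covariances, so only the own-variance terms attenuate.
True-score variance = [10.9²·0.95 + 23.7²·0.60 + 7.8²·0.71] + 120.466 = 493.08 + 120.466 = 613.545.
Reliability = 613.545 / 861.806 = 0.712.

0.712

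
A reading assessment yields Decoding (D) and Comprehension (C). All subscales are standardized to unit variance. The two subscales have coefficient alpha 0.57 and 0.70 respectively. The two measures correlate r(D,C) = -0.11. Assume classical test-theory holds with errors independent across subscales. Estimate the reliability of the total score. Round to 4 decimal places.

0.5899

Var(D+C) = 2 + 2·[(-0.11)] = 2 − 0.22 = 1.78.
Under uncorrelated errors the observed covariances equal the true-score covariances, so only the own-variance terms attenuate.
True-score variance = [0.57 + 0.70] − 0.22 = 1.27 − 0.22 = 1.05.
Reliability = 1.05 / 1.78 = 0.5899.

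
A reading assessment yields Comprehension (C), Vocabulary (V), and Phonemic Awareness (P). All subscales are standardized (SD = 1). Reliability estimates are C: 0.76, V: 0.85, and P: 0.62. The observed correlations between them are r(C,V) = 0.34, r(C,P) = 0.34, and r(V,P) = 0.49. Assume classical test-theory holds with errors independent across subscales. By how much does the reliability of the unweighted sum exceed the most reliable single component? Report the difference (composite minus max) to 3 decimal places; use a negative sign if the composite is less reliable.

Var(sum) = 3 + 2.34 = 5.34; true-score variance = 2.23 + 2.34 = 4.57; composite reliability = 0.8558.
Max component reliability = 0.8500.
Difference = 0.8558 − 0.8500 = 0.006.

0.006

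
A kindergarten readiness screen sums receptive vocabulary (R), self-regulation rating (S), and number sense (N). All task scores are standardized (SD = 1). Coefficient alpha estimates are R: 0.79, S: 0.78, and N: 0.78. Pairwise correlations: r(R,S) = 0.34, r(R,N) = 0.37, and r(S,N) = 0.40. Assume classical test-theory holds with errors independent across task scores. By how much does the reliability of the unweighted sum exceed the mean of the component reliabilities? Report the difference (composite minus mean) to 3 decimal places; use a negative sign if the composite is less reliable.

Var(sum) = 3 + 2.22 = 5.22; true-score variance = 2.35 + 2.22 = 4.57; composite reliability = 0.8755.
Mean component reliability = 0.7833.
Difference = 0.8755 − 0.7833 = 0.092.

0.092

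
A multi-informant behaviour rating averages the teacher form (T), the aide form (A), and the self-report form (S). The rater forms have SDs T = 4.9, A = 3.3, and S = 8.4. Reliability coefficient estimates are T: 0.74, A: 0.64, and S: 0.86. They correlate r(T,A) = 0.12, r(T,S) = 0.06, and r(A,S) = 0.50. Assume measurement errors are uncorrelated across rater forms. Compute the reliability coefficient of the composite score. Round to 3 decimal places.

0.859

Var(T+A+S) = 4.9² + 3.3² + 8.4² + 2·[4.9·3.3·0.12 + 4.9·8.4·0.06 + 3.3·8.4·0.50] = 105.46 + 36.54 = 142.
Under uncorrelated errors the observed covariances equal the true-score covariances, so only the own-variance terms attenuate.
True-score variance = [4.9²·0.74 + 3.3²·0.64 + 8.4²·0.86] + 36.54 = 85.4186 + 36.54 = 121.959.
Reliability = 121.959 / 142 = 0.859.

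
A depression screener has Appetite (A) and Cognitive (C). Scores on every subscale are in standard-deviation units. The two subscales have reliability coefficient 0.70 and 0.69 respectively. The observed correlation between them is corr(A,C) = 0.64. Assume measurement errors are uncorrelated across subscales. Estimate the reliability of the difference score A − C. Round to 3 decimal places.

Var(A−C) = 1 + 1 − 2·0.64 = 2 − 1.28 = 0.72.
Under uncorrelated errors the observed covariances equal the true-score covariances, so only the own-variance terms attenuate.
True-score variance = [0.70 + 0.69] − 1.28 = 1.39 − 1.28 = 0.11.
Reliability = 0.11 / 0.72 = 0.153.

0.153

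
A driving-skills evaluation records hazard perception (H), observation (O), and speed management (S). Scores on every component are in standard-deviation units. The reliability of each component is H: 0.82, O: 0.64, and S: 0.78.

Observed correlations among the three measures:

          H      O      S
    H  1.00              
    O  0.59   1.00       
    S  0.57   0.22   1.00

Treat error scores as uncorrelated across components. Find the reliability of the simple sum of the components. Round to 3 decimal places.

Var(H+O+S) = 3 + 2·[0.59 + 0.57 + 0.22] = 3 + 2.76 = 5.76.
Because errors are independent across components, Cov(Tᵢ,Tⱼ) = Cov(Xᵢ,Xⱼ); the off-diagonal part of the true-score variance is the same as above.
True-score variance = [0.82 + 0.64 + 0.78] + 2.76 = 2.24 + 2.76 = 5.
Reliability = 5 / 5.76 = 0.868.

0.868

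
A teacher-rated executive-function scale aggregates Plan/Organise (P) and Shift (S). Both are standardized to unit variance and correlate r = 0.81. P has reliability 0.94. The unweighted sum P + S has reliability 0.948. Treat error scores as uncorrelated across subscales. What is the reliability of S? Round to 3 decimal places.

Var(P+S) = 2 + 2·0.81 = 3.620.
True-score variance = ρ_P + ρ_S + 2·0.81, so 0.948 = (0.94 + ρ_S + 1.62) / 3.620.
ρ_S = 0.948·3.620 − 0.94 − 1.62 = 0.872.

0.872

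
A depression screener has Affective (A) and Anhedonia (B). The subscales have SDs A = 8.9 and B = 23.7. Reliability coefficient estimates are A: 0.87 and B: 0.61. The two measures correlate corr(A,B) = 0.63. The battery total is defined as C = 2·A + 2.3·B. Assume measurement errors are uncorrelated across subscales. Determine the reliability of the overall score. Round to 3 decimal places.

0.734

Var(C) = 2²·8.9² + 2.3²·23.7² + 2·[4.6·8.9·23.7·0.63] = 3288.18 + 1222.55 = 4510.73.
Under uncorrelated errors the observed covariances equal the true-score covariances, so only the own-variance terms attenuate.
True-score variance = [2²·8.9²·0.87 + 2.3²·23.7²·0.61] + 1222.55 = 2088.17 + 1222.55 = 3310.72.
Reliability = 3310.72 / 4510.73 = 0.734.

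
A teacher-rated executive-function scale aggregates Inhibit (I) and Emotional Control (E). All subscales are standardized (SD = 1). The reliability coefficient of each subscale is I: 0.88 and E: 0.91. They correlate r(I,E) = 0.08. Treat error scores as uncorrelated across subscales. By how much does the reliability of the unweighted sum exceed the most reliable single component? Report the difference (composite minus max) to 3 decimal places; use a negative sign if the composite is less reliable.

-0.007

Var(sum) = 2 + 0.16 = 2.16; true-score variance = 1.79 + 0.16 = 1.95; composite reliability = 0.9028.
Max component reliability = 0.9100.
Difference = 0.9028 − 0.9100 = -0.007.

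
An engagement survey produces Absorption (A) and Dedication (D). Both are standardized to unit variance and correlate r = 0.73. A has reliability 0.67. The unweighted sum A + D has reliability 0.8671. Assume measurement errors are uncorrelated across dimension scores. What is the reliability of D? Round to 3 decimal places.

0.870

Var(A+D) = 2 + 2·0.73 = 3.460.
True-score variance = ρ_A + ρ_D + 2·0.73, so 0.8671 = (0.67 + ρ_D + 1.46) / 3.460.
ρ_D = 0.8671·3.460 − 0.67 − 1.46 = 0.870.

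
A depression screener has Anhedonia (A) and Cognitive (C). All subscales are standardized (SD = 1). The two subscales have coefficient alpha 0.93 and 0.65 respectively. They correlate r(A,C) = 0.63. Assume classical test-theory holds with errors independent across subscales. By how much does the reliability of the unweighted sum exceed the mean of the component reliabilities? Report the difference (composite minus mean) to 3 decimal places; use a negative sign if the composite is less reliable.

0.081

Var(sum) = 2 + 1.26 = 3.26; true-score variance = 1.58 + 1.26 = 2.84; composite reliability = 0.8712.
Mean component reliability = 0.7900.
Difference = 0.8712 − 0.7900 = 0.081.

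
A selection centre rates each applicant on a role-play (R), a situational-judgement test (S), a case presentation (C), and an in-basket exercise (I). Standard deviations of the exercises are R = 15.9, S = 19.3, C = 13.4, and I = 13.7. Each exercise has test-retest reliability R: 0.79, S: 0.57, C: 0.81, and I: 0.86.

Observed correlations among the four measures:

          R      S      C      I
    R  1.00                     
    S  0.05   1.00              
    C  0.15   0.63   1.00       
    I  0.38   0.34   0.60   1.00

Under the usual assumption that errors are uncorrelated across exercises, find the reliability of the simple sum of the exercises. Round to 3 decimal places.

Var(R+S+C+I) = 15.9² + 19.3² + 13.4² + 13.7² + 2·[15.9·19.3·0.05 + 15.9·13.4·0.15 + 15.9·13.7·0.38 + 19.3·13.4·0.63 + 19.3·13.7·0.34 + 13.4·13.7·0.60] = 992.55 + 986.112 = 1978.66.
Because errors are independent across components, Cov(Tᵢ,Tⱼ) = Cov(Xᵢ,Xⱼ); the off-diagonal part of the true-score variance is the same as above.
True-score variance = [15.9²·0.79 + 19.3²·0.57 + 13.4²·0.81 + 13.7²·0.86] + 986.112 = 718.896 + 986.112 = 1705.01.
Reliability = 1705.01 / 1978.66 = 0.862.

0.862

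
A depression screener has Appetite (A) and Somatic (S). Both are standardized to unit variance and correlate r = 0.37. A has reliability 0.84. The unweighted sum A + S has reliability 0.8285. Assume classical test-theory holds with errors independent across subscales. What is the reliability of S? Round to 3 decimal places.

0.690

Var(A+S) = 2 + 2·0.37 = 2.740.
True-score variance = ρ_A + ρ_S + 2·0.37, so 0.8285 = (0.84 + ρ_S + 0.74) / 2.740.
ρ_S = 0.8285·2.740 − 0.84 − 0.74 = 0.690.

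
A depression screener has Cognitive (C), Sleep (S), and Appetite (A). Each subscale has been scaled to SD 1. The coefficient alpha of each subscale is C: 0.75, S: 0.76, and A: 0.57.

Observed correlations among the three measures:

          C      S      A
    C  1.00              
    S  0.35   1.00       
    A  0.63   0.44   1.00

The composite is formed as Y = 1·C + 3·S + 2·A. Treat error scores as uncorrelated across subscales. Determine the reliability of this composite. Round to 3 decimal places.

Var(Y) = 1 + 3² + 2² + 2·[3·0.35 + 2·0.63 + 6·0.44] = 14 + 9.9 = 23.9.
Under uncorrelated errors the observed covariances equal the true-score covariances, so only the own-variance terms attenuate.
True-score variance = [0.75 + 3²·0.76 + 2²·0.57] + 9.9 = 9.87 + 9.9 = 19.77.
Reliability = 19.77 / 23.9 = 0.827.

0.827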